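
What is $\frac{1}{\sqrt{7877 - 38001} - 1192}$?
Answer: $- \frac{298}{362747} - \frac{i \sqrt{7531}}{725494} \approx -0.00082151 - 0.00011962 i$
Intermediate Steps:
$\frac{1}{\sqrt{7877 - 38001} - 1192} = \frac{1}{\sqrt{-30124} - 1192} = \frac{1}{2 i \sqrt{7531} - 1192} = \frac{1}{-1192 + 2 i \sqrt{7531}}$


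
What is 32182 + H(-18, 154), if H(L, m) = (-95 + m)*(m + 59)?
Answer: 44749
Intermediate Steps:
H(L, m) = (-95 + m)*(59 + m)
32182 + H(-18, 154) = 32182 + (-5605 + 154² - 36*154) = 32182 + (-5605 + 23716 - 5544) = 32182 + 12567 = 44749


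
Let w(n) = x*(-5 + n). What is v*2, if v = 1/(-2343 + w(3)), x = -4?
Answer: -2/2335 ≈ -0.00085653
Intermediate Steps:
w(n) = 20 - 4*n (w(n) = -4*(-5 + n) = 20 - 4*n)
v = -1/2335 (v = 1/(-2343 + (20 - 4*3)) = 1/(-2343 + (20 - 12)) = 1/(-2343 + 8) = 1/(-2335) = -1/2335 ≈ -0.00042827)
v*2 = -1/2335*2 = -2/2335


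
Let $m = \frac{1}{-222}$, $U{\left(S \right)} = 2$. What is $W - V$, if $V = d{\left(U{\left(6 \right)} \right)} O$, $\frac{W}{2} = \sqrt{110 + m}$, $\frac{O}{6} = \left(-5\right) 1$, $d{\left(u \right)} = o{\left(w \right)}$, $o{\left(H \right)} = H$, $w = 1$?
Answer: $30 + \frac{\sqrt{5421018}}{111} \approx 50.976$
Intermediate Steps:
$d{\left(u \right)} = 1$
$O = -30$ ($O = 6 \left(\left(-5\right) 1\right) = 6 \left(-5\right) = -30$)
$m = - \frac{1}{222} \approx -0.0045045$
$W = \frac{\sqrt{5421018}}{111}$ ($W = 2 \sqrt{110 - \frac{1}{222}} = 2 \sqrt{\frac{24419}{222}} = 2 \frac{\sqrt{5421018}}{222} = \frac{\sqrt{5421018}}{111} \approx 20.976$)
$V = -30$ ($V = 1 \left(-30\right) = -30$)
$W - V = \frac{\sqrt{5421018}}{111} - -30 = \frac{\sqrt{5421018}}{111} + 30 = 30 + \frac{\sqrt{5421018}}{111}$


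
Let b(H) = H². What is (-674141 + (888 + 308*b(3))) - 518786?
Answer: -1189267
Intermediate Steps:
(-674141 + (888 + 308*b(3))) - 518786 = (-674141 + (888 + 308*3²)) - 518786 = (-674141 + (888 + 308*9)) - 518786 = (-674141 + (888 + 2772)) - 518786 = (-674141 + 3660) - 518786 = -670481 - 518786 = -1189267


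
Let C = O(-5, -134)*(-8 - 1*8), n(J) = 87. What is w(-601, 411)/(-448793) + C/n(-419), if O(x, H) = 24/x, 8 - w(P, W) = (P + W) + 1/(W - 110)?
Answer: 17282455139/19587570485 ≈ 0.88232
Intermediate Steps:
w(P, W) = 8 - P - W - 1/(-110 + W) (w(P, W) = 8 - ((P + W) + 1/(W - 110)) = 8 - ((P + W) + 1/(-110 + W)) = 8 - (P + W + 1/(-110 + W)) = 8 + (-P - W - 1/(-110 + W)) = 8 - P - W - 1/(-110 + W))
C = 384/5 (C = (24/(-5))*(-8 - 1*8) = (24*(-⅕))*(-8 - 8) = -24/5*(-16) = 384/5 ≈ 76.800)
w(-601, 411)/(-448793) + C/n(-419) = ((-881 - 1*411² + 110*(-601) + 118*411 - 1*(-601)*411)/(-110 + 411))/(-448793) + (384/5)/87 = ((-881 - 1*168921 - 66110 + 48498 + 247011)/301)*(-1/448793) + (384/5)*(1/87) = ((-881 - 168921 - 66110 + 48498 + 247011)/301)*(-1/448793) + 128/145 = ((1/301)*59597)*(-1/448793) + 128/145 = (59597/301)*(-1/448793) + 128/145 = -59597/135086693 + 128/145 = 17282455139/19587570485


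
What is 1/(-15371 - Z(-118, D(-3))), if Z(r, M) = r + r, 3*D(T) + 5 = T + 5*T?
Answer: -1/15135 ≈ -6.6072e-5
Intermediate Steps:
D(T) = -5/3 + 2*T (D(T) = -5/3 + (T + 5*T)/3 = -5/3 + (6*T)/3 = -5/3 + 2*T)
Z(r, M) = 2*r
1/(-15371 - Z(-118, D(-3))) = 1/(-15371 - 2*(-118)) = 1/(-15371 - 1*(-236)) = 1/(-15371 + 236) = 1/(-15135) = -1/15135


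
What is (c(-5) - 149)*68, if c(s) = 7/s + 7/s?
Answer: -51612/5 ≈ -10322.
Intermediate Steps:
c(s) = 14/s
(c(-5) - 149)*68 = (14/(-5) - 149)*68 = (14*(-⅕) - 149)*68 = (-14/5 - 149)*68 = -759/5*68 = -51612/5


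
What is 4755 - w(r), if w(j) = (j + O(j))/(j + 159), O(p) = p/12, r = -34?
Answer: 3566471/750 ≈ 4755.3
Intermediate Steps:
O(p) = p/12 (O(p) = p*(1/12) = p/12)
w(j) = 13*j/(12*(159 + j)) (w(j) = (j + j/12)/(j + 159) = (13*j/12)/(159 + j) = 13*j/(12*(159 + j)))
4755 - w(r) = 4755 - 13*(-34)/(12*(159 - 34)) = 4755 - 13*(-34)/(12*125) = 4755 - 1*(-221/750) = 4755 + 221/750 = 3566471/750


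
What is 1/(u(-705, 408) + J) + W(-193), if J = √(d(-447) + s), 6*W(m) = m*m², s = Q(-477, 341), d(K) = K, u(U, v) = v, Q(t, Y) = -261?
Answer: (-7189057*√177 + 1466567625*I)/(6*(√177 - 204*I)) ≈ -1.1982e+6 - 0.00015259*I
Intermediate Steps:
s = -261
W(m) = m³/6 (W(m) = (m*m²)/6 = m³/6)
J = 2*I*√177 (J = √(-447 - 261) = √(-708) = 2*I*√177 ≈ 26.608*I)
1/(u(-705, 408) + J) + W(-193) = 1/(408 + 2*I*√177) + (⅙)*(-193)³ = 1/(408 + 2*I*√177) + (⅙)*(-7189057) = 1/(408 + 2*I*√177) - 7189057/6 = -7189057/6 + 1/(408 + 2*I*√177)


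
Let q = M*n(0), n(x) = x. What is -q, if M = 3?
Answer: 0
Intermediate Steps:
q = 0 (q = 3*0 = 0)
-q = -1*0 = 0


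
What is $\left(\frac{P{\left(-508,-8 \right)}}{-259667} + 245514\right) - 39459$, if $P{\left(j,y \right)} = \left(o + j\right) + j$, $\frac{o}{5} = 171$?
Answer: $\frac{53505683846}{259667} \approx 2.0606 \cdot 10^{5}$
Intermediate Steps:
$o = 855$ ($o = 5 \cdot 171 = 855$)
$P{\left(j,y \right)} = 855 + 2 j$ ($P{\left(j,y \right)} = \left(855 + j\right) + j = 855 + 2 j$)
$\left(\frac{P{\left(-508,-8 \right)}}{-259667} + 245514\right) - 39459 = \left(\frac{855 + 2 \left(-508\right)}{-259667} + 245514\right) - 39459 = \left(\left(855 - 1016\right) \left(- \frac{1}{259667}\right) + 245514\right) - 39459 = \left(\left(-161\right) \left(- \frac{1}{259667}\right) + 245514\right) - 39459 = \left(\frac{161}{259667} + 245514\right) - 39459 = \frac{63751883999}{259667} - 39459 = \frac{53505683846}{259667}$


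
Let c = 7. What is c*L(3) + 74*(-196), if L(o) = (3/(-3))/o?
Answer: -43519/3 ≈ -14506.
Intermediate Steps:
L(o) = -1/o (L(o) = (3*(-⅓))/o = -1/o)
c*L(3) + 74*(-196) = 7*(-1/3) + 74*(-196) = 7*(-1*⅓) - 14504 = 7*(-⅓) - 14504 = -7/3 - 14504 = -43519/3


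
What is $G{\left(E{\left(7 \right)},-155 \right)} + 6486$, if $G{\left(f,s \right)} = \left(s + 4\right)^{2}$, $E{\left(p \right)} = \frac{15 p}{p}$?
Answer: $29287$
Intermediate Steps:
$E{\left(p \right)} = 15$
$G{\left(f,s \right)} = \left(4 + s\right)^{2}$
$G{\left(E{\left(7 \right)},-155 \right)} + 6486 = \left(4 - 155\right)^{2} + 6486 = \left(-151\right)^{2} + 6486 = 22801 + 6486 = 29287$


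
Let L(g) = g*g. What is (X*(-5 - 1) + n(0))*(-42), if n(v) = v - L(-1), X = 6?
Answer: 1554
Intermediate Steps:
L(g) = g²
n(v) = -1 + v (n(v) = v - 1*(-1)² = v - 1*1 = v - 1 = -1 + v)
(X*(-5 - 1) + n(0))*(-42) = (6*(-5 - 1) + (-1 + 0))*(-42) = (6*(-6) - 1)*(-42) = (-36 - 1)*(-42) = -37*(-42) = 1554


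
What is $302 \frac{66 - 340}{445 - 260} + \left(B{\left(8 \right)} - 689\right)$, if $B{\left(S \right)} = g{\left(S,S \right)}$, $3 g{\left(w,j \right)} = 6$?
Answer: $- \frac{209843}{185} \approx -1134.3$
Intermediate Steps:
$g{\left(w,j \right)} = 2$ ($g{\left(w,j \right)} = \frac{1}{3} \cdot 6 = 2$)
$B{\left(S \right)} = 2$
$302 \frac{66 - 340}{445 - 260} + \left(B{\left(8 \right)} - 689\right) = 302 \frac{66 - 340}{445 - 260} + \left(2 - 689\right) = 302 \left(- \frac{274}{185}\right) - 687 = - \frac{82748}{185} - 687 = - \frac{209843}{185}$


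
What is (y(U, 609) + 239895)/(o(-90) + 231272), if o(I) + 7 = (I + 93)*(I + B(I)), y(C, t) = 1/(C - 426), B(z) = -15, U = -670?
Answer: 8481449/8165200 ≈ 1.0387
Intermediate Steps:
y(C, t) = 1/(-426 + C)
o(I) = -7 + (-15 + I)*(93 + I) (o(I) = -7 + (I + 93)*(I - 15) = -7 + (93 + I)*(-15 + I) = -7 + (-15 + I)*(93 + I))
(y(U, 609) + 239895)/(o(-90) + 231272) = (1/(-426 - 670) + 239895)/((-1402 + (-90)² + 78*(-90)) + 231272) = (1/(-1096) + 239895)/((-1402 + 8100 - 7020) + 231272) = (-1/1096 + 239895)/(-322 + 231272) = (262924919/1096)/230950 = (262924919/1096)*(1/230950) = 8481449/8165200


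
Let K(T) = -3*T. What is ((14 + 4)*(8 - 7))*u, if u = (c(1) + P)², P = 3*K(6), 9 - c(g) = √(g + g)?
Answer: 36486 + 1620*√2 ≈ 38777.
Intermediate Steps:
c(g) = 9 - √2*√g (c(g) = 9 - √(g + g) = 9 - √(2*g) = 9 - √2*√g)
P = -54 (P = 3*(-3*6) = 3*(-18) = -54)
u = (-45 - √2)² (u = ((9 - √2*√1) - 54)² = ((9 - 1*√2*1) - 54)² = ((9 - √2) - 54)² = (-45 - √2)² ≈ 2154.3)
((14 + 4)*(8 - 7))*u = ((14 + 4)*(8 - 7))*(45 + √2)² = (18*1)*(45 + √2)² = 18*(45 + √2)²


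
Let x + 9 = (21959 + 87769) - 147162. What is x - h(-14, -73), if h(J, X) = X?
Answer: -37370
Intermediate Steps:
x = -37443 (x = -9 + ((21959 + 87769) - 147162) = -9 + (109728 - 147162) = -9 - 37434 = -37443)
x - h(-14, -73) = -37443 - 1*(-73) = -37443 + 73 = -37370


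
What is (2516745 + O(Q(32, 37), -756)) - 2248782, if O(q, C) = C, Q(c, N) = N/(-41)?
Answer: 267207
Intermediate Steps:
Q(c, N) = -N/41 (Q(c, N) = N*(-1/41) = -N/41)
(2516745 + O(Q(32, 37), -756)) - 2248782 = (2516745 - 756) - 2248782 = 2515989 - 2248782 = 267207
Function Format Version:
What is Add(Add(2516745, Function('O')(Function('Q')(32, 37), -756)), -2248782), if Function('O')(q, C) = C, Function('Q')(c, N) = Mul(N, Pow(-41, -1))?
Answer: 267207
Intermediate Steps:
Function('Q')(c, N) = Mul(Rational(-1, 41), N) (Function('Q')(c, N) = Mul(N, Rational(-1, 41)) = Mul(Rational(-1, 41), N))
Add(Add(2516745, Function('O')(Function('Q')(32, 37), -756)), -2248782) = Add(Add(2516745, -756), -2248782) = Add(2515989, -2248782) = 267207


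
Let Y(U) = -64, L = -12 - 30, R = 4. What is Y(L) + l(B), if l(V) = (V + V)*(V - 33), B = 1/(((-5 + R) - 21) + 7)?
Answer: -13408/225 ≈ -59.591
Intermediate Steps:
L = -42
B = -1/15 (B = 1/(((-5 + 4) - 21) + 7) = 1/((-1 - 21) + 7) = 1/(-22 + 7) = 1/(-15) = -1/15 ≈ -0.066667)
l(V) = 2*V*(-33 + V) (l(V) = (2*V)*(-33 + V) = 2*V*(-33 + V))
Y(L) + l(B) = -64 + 2*(-1/15)*(-33 - 1/15) = -64 + 2*(-1/15)*(-496/15) = -64 + 992/225 = -13408/225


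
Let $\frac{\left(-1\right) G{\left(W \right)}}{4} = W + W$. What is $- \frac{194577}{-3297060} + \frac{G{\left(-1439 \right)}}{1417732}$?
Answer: $\frac{26151149507}{389528955660} \approx 0.067135$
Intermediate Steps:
$G{\left(W \right)} = - 8 W$ ($G{\left(W \right)} = - 4 \left(W + W\right) = - 4 \cdot 2 W = - 8 W$)
$- \frac{194577}{-3297060} + \frac{G{\left(-1439 \right)}}{1417732} = - \frac{194577}{-3297060} + \frac{\left(-8\right) \left(-1439\right)}{1417732} = \left(-194577\right) \left(- \frac{1}{3297060}\right) + 11512 \cdot \frac{1}{1417732} = \frac{64859}{1099020} + \frac{2878}{354433} = \frac{26151149507}{389528955660}$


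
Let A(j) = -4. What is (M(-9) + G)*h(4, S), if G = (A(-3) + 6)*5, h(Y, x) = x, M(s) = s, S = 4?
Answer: 4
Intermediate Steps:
G = 10 (G = (-4 + 6)*5 = 2*5 = 10)
(M(-9) + G)*h(4, S) = (-9 + 10)*4 = 1*4 = 4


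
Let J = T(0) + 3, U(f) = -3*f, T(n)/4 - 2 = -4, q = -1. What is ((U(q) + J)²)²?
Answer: 16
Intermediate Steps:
T(n) = -8 (T(n) = 8 + 4*(-4) = 8 - 16 = -8)
J = -5 (J = -8 + 3 = -5)
((U(q) + J)²)² = ((-3*(-1) - 5)²)² = ((3 - 5)²)² = ((-2)²)² = 4² = 16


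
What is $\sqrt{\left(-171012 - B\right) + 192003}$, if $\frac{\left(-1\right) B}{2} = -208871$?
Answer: $i \sqrt{396751} \approx 629.88 i$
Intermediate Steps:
$B = 417742$ ($B = \left(-2\right) \left(-208871\right) = 417742$)
$\sqrt{\left(-171012 - B\right) + 192003} = \sqrt{\left(-171012 - 417742\right) + 192003} = \sqrt{-588754 + 192003} = \sqrt{-396751} = i \sqrt{396751}$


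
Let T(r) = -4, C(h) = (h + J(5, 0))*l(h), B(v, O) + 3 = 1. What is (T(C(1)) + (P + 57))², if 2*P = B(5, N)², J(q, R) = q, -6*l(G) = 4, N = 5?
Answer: 3025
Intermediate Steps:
l(G) = -⅔ (l(G) = -⅙*4 = -⅔)
B(v, O) = -2 (B(v, O) = -3 + 1 = -2)
C(h) = -10/3 - 2*h/3 (C(h) = (h + 5)*(-⅔) = (5 + h)*(-⅔) = -10/3 - 2*h/3)
P = 2 (P = (½)*(-2)² = (½)*4 = 2)
(T(C(1)) + (P + 57))² = (-4 + (2 + 57))² = (-4 + 59)² = 55² = 3025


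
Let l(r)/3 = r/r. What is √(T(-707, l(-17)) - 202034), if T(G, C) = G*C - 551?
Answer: I*√204706 ≈ 452.44*I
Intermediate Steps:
l(r) = 3 (l(r) = 3*(r/r) = 3*1 = 3)
T(G, C) = -551 + C*G (T(G, C) = C*G - 551 = -551 + C*G)
√(T(-707, l(-17)) - 202034) = √((-551 + 3*(-707)) - 202034) = √((-551 - 2121) - 202034) = √(-2672 - 202034) = √(-204706) = I*√204706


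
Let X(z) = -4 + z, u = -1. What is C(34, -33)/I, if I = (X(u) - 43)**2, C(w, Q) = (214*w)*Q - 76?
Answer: -30023/288 ≈ -104.25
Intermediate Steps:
C(w, Q) = -76 + 214*Q*w (C(w, Q) = 214*Q*w - 76 = -76 + 214*Q*w)
I = 2304 (I = ((-4 - 1) - 43)**2 = (-5 - 43)**2 = (-48)**2 = 2304)
C(34, -33)/I = (-76 + 214*(-33)*34)/2304 = (-76 - 240108)*(1/2304) = -240184*1/2304 = -30023/288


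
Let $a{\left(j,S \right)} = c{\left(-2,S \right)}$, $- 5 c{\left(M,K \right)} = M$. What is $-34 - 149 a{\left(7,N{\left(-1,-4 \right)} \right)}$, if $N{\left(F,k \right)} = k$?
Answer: $- \frac{468}{5} \approx -93.6$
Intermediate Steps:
$c{\left(M,K \right)} = - \frac{M}{5}$
$a{\left(j,S \right)} = \frac{2}{5}$ ($a{\left(j,S \right)} = \left(- \frac{1}{5}\right) \left(-2\right) = \frac{2}{5}$)
$-34 - 149 a{\left(7,N{\left(-1,-4 \right)} \right)} = -34 - \frac{298}{5} = - \frac{468}{5}$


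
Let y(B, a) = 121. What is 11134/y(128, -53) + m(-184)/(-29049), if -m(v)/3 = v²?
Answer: 4865526/50941 ≈ 95.513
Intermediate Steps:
m(v) = -3*v²
11134/y(128, -53) + m(-184)/(-29049) = 11134/121 - 3*(-184)²/(-29049) = 11134*(1/121) - 3*33856*(-1/29049) = 11134/121 - 101568*(-1/29049) = 11134/121 + 1472/421 = 4865526/50941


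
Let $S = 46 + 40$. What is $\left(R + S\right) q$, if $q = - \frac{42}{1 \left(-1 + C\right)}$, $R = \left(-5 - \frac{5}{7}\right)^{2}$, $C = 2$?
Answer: $- \frac{34884}{7} \approx -4983.4$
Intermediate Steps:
$R = \frac{1600}{49}$ ($R = \left(-5 - \frac{5}{7}\right)^{2} = \left(- \frac{40}{7}\right)^{2} = \frac{1600}{49} \approx 32.653$)
$S = 86$
$q = -42$ ($q = - \frac{42}{1 \left(-1 + 2\right)} = - \frac{42}{1 \cdot 1} = - \frac{42}{1} = \left(-42\right) 1 = -42$)
$\left(R + S\right) q = \left(\frac{1600}{49} + 86\right) \left(-42\right) = \frac{5814}{49} \left(-42\right) = - \frac{34884}{7}$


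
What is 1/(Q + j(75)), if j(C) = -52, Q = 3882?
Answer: 1/3830 ≈ 0.00026110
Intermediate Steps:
1/(Q + j(75)) = 1/(3882 - 52) = 1/3830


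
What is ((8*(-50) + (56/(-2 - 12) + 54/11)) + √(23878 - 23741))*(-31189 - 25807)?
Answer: 250212440/11 - 56996*√137 ≈ 2.2079e+7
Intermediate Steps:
((8*(-50) + (56/(-2 - 12) + 54/11)) + √(23878 - 23741))*(-31189 - 25807) = ((-400 + (56/(-14) + 54*(1/11))) + √137)*(-56996) = ((-400 + (56*(-1/14) + 54/11)) + √137)*(-56996) = ((-400 + (-4 + 54/11)) + √137)*(-56996) = ((-400 + 10/11) + √137)*(-56996) = (-4390/11 + √137)*(-56996) = 250212440/11 - 56996*√137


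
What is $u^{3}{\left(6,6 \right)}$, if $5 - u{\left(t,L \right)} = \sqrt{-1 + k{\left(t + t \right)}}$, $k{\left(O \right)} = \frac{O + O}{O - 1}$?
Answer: $\frac{\left(55 - \sqrt{143}\right)^{3}}{1331} \approx 59.909$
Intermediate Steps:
$k{\left(O \right)} = \frac{2 O}{-1 + O}$
$u{\left(t,L \right)} = 5 - \sqrt{-1 + \frac{4 t}{-1 + 2 t}}$ ($u{\left(t,L \right)} = 5 - \sqrt{-1 + \frac{2 \left(t + t\right)}{-1 + \left(t + t\right)}} = 5 - \sqrt{-1 + \frac{2 \cdot 2 t}{-1 + 2 t}} = 5 - \sqrt{-1 + \frac{4 t}{-1 + 2 t}}$)
$u^{3}{\left(6,6 \right)} = \left(5 - \sqrt{\frac{1 + 2 \cdot 6}{-1 + 2 \cdot 6}}\right)^{3} = \left(5 - \sqrt{\frac{1 + 12}{-1 + 12}}\right)^{3} = \left(5 - \sqrt{\frac{1}{11} \cdot 13}\right)^{3} = \left(5 - \sqrt{\frac{13}{11}}\right)^{3} = \left(5 - \frac{\sqrt{143}}{11}\right)^{3}$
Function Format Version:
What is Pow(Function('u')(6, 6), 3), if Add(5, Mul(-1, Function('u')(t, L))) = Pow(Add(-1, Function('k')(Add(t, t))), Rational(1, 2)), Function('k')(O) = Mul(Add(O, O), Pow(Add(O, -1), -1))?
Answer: Mul(Rational(1, 1331), Pow(Add(55, Mul(-1, Pow(143, Rational(1, 2)))), 3)) ≈ 59.909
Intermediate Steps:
Function('k')(O) = Mul(2, O, Pow(Add(-1, O), -1)) (Function('k')(O) = Mul(Mul(2, O), Pow(Add(-1, O), -1)) = Mul(2, O, Pow(Add(-1, O), -1)))
Function('u')(t, L) = Add(5, Mul(-1, Pow(Add(-1, Mul(4, t, Pow(Add(-1, Mul(2, t)), -1))), Rational(1, 2)))) (Function('u')(t, L) = Add(5, Mul(-1, Pow(Add(-1, Mul(2, Add(t, t), Pow(Add(-1, Add(t, t)), -1))), Rational(1, 2)))) = Add(5, Mul(-1, Pow(Add(-1, Mul(2, Mul(2, t), Pow(Add(-1, Mul(2, t)), -1))), Rational(1, 2)))) = Add(5, Mul(-1, Pow(Add(-1, Mul(4, t, Pow(Add(-1, Mul(2, t)), -1))), Rational(1, 2)))))
Pow(Function('u')(6, 6), 3) = Pow(Add(5, Mul(-1, Pow(Mul(Pow(Add(-1, Mul(2, 6)), -1), Add(1, Mul(2, 6))), Rational(1, 2)))), 3) = Pow(Add(5, Mul(-1, Pow(Mul(Pow(Add(-1, 12), -1), Add(1, 12)), Rational(1, 2)))), 3) = Pow(Add(5, Mul(-1, Pow(Mul(Pow(11, -1), 13), Rational(1, 2)))), 3) = Pow(Add(5, Mul(-1, Pow(Mul(Rational(1, 11), 13), Rational(1, 2)))), 3) = Pow(Add(5, Mul(-1, Pow(Rational(13, 11), Rational(1, 2)))), 3) = Pow(Add(5, Mul(-1, Mul(Rational(1, 11), Pow(143, Rational(1, 2))))), 3) = Pow(Add(5, Mul(Rational(-1, 11), Pow(143, Rational(1, 2)))), 3)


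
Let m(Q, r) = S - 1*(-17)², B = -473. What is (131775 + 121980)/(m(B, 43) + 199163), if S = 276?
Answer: 50751/39830 ≈ 1.2742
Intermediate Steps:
m(Q, r) = -13 (m(Q, r) = 276 - 1*(-17)² = 276 - 1*289 = 276 - 289 = -13)
(131775 + 121980)/(m(B, 43) + 199163) = (131775 + 121980)/(-13 + 199163) = 253755/199150 = 253755*(1/199150) = 50751/39830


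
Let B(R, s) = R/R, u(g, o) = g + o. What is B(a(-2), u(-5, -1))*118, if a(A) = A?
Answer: 118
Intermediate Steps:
B(R, s) = 1
B(a(-2), u(-5, -1))*118 = 1*118 = 118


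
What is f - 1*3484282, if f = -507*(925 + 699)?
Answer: -4307650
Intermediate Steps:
f = -823368 (f = -507*1624 = -823368)
f - 1*3484282 = -823368 - 1*3484282 = -823368 - 3484282 = -4307650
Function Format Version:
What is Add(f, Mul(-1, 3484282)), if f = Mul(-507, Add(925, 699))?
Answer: -4307650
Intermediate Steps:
f = -823368 (f = Mul(-507, 1624) = -823368)
Add(f, Mul(-1, 3484282)) = Add(-823368, Mul(-1, 3484282)) = Add(-823368, -3484282) = -4307650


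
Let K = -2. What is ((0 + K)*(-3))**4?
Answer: 1296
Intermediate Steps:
((0 + K)*(-3))**4 = ((0 - 2)*(-3))**4 = (-2*(-3))**4 = 6**4 = 1296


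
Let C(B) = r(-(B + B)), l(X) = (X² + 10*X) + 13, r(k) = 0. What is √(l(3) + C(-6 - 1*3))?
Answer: 2*√13 ≈ 7.2111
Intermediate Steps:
l(X) = 13 + X² + 10*X
C(B) = 0
√(l(3) + C(-6 - 1*3)) = √((13 + 3² + 10*3) + 0) = √((13 + 9 + 30) + 0) = √(52 + 0) = √52 = 2*√13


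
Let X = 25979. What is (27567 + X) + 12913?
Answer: 66459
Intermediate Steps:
(27567 + X) + 12913 = (27567 + 25979) + 12913 = 53546 + 12913 = 66459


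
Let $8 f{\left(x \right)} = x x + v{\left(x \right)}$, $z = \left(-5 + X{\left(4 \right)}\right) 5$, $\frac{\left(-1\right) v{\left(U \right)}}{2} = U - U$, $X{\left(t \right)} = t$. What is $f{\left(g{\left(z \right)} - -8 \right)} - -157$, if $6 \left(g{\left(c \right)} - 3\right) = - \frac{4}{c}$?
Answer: $\frac{310489}{1800} \approx 172.49$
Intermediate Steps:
$v{\left(U \right)} = 0$ ($v{\left(U \right)} = - 2 \left(U - U\right) = \left(-2\right) 0 = 0$)
$z = -5$ ($z = \left(-5 + 4\right) 5 = \left(-1\right) 5 = -5$)
$g{\left(c \right)} = 3 - \frac{2}{3 c}$ ($g{\left(c \right)} = 3 + \frac{\left(-4\right) \frac{1}{c}}{6} = 3 - \frac{2}{3 c}$)
$f{\left(x \right)} = \frac{x^{2}}{8}$ ($f{\left(x \right)} = \frac{x x + 0}{8} = \frac{x^{2} + 0}{8} = \frac{x^{2}}{8}$)
$f{\left(g{\left(z \right)} - -8 \right)} - -157 = \frac{\left(\left(3 - \frac{2}{3 \left(-5\right)}\right) - -8\right)^{2}}{8} - -157 = \frac{\left(\left(3 - - \frac{2}{15}\right) + 8\right)^{2}}{8} + 157 = \frac{\left(\left(3 + \frac{2}{15}\right) + 8\right)^{2}}{8} + 157 = \frac{\left(\frac{47}{15} + 8\right)^{2}}{8} + 157 = \frac{\left(\frac{167}{15}\right)^{2}}{8} + 157 = \frac{1}{8} \cdot \frac{27889}{225} + 157 = \frac{27889}{1800} + 157 = \frac{310489}{1800}$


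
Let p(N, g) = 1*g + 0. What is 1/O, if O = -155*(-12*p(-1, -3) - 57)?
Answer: 1/3255 ≈ 0.00030722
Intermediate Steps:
p(N, g) = g (p(N, g) = g + 0 = g)
O = 3255 (O = -155*(-12*(-3) - 57) = -155*(36 - 57) = -155*(-21) = 3255)
1/O = 1/3255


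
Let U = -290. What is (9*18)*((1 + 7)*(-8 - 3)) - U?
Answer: -13966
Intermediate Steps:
(9*18)*((1 + 7)*(-8 - 3)) - U = (9*18)*((1 + 7)*(-8 - 3)) - 1*(-290) = 162*(8*(-11)) + 290 = 162*(-88) + 290 = -14256 + 290 = -13966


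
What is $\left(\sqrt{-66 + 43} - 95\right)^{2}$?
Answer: $\left(95 - i \sqrt{23}\right)^{2} \approx 9002.0 - 911.21 i$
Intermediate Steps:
$\left(\sqrt{-66 + 43} - 95\right)^{2} = \left(\sqrt{-23} - 95\right)^{2} = \left(i \sqrt{23} - 95\right)^{2} = \left(-95 + i \sqrt{23}\right)^{2}$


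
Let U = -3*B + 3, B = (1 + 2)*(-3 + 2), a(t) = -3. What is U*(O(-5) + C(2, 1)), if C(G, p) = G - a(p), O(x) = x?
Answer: 0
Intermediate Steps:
B = -3 (B = 3*(-1) = -3)
U = 12 (U = -3*(-3) + 3 = 9 + 3 = 12)
C(G, p) = 3 + G (C(G, p) = G - 1*(-3) = G + 3 = 3 + G)
U*(O(-5) + C(2, 1)) = 12*(-5 + (3 + 2)) = 12*(-5 + 5) = 12*0 = 0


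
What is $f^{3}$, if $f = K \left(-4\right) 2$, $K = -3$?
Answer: $13824$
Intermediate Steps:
$f = 24$ ($f = \left(-3\right) \left(-4\right) 2 = 12 \cdot 2 = 24$)
$f^{3} = 24^{3} = 13824$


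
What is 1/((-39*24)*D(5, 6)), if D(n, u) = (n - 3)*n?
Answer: -1/9360 ≈ -0.00010684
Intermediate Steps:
D(n, u) = n*(-3 + n) (D(n, u) = (-3 + n)*n = n*(-3 + n))
1/((-39*24)*D(5, 6)) = 1/((-39*24)*(5*(-3 + 5))) = 1/(-4680*2) = 1/(-936*10) = 1/(-9360) = -1/9360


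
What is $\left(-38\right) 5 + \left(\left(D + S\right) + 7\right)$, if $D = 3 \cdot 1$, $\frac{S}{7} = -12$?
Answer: $-264$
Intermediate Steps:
$S = -84$ ($S = 7 \left(-12\right) = -84$)
$D = 3$
$\left(-38\right) 5 + \left(\left(D + S\right) + 7\right) = \left(-38\right) 5 + \left(\left(3 - 84\right) + 7\right) = -190 + \left(-81 + 7\right) = -190 - 74 = -264$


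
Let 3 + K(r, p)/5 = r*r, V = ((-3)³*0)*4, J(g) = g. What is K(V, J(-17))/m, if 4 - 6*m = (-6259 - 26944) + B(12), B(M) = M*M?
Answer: -30/11021 ≈ -0.0027221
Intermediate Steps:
V = 0 (V = -27*0*4 = 0*4 = 0)
B(M) = M²
K(r, p) = -15 + 5*r² (K(r, p) = -15 + 5*(r*r) = -15 + 5*r²)
m = 11021/2 (m = ⅔ - ((-6259 - 26944) + 12²)/6 = ⅔ - (-33203 + 144)/6 = ⅔ - ⅙*(-33059) = ⅔ + 33059/6 = 11021/2 ≈ 5510.5)
K(V, J(-17))/m = (-15 + 5*0²)/(11021/2) = (-15 + 5*0)*(2/11021) = (-15 + 0)*(2/11021) = -15*2/11021 = -30/11021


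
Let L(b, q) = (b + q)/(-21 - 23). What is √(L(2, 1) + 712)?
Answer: 5*√13783/22 ≈ 26.682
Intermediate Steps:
L(b, q) = -b/44 - q/44 (L(b, q) = (b + q)/(-44) = (b + q)*(-1/44) = -b/44 - q/44)
√(L(2, 1) + 712) = √((-1/44*2 - 1/44*1) + 712) = √((-1/22 - 1/44) + 712) = √(-3/44 + 712) = √(31325/44) = 5*√13783/22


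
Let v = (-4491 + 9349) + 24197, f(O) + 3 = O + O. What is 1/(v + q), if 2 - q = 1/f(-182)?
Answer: 367/10663920 ≈ 3.4415e-5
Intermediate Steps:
f(O) = -3 + 2*O (f(O) = -3 + (O + O) = -3 + 2*O)
q = 735/367 (q = 2 - 1/(-3 + 2*(-182)) = 2 - 1/(-3 - 364) = 2 - 1/(-367) = 2 - 1*(-1/367) = 2 + 1/367 = 735/367 ≈ 2.0027)
v = 29055 (v = 4858 + 24197 = 29055)
1/(v + q) = 1/(29055 + 735/367) = 1/(10663920/367) = 367/10663920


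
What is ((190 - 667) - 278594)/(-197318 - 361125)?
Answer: 279071/558443 ≈ 0.49973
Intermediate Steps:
((190 - 667) - 278594)/(-197318 - 361125) = (-477 - 278594)/(-558443) = -279071*(-1/558443) = 279071/558443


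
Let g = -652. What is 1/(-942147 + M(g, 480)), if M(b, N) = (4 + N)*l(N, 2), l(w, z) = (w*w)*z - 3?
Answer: 1/222083601 ≈ 4.5028e-9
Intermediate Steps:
l(w, z) = -3 + z*w² (l(w, z) = w²*z - 3 = z*w² - 3 = -3 + z*w²)
M(b, N) = (-3 + 2*N²)*(4 + N) (M(b, N) = (4 + N)*(-3 + 2*N²) = (-3 + 2*N²)*(4 + N))
1/(-942147 + M(g, 480)) = 1/(-942147 + (-3 + 2*480²)*(4 + 480)) = 1/(-942147 + (-3 + 2*230400)*484) = 1/(-942147 + (-3 + 460800)*484) = 1/(-942147 + 460797*484) = 1/(-942147 + 223025748) = 1/222083601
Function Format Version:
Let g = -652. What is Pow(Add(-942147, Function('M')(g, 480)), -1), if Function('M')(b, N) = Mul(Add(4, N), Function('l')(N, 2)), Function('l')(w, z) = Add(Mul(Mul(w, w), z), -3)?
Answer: Rational(1, 222083601) ≈ 4.5028e-9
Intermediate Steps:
Function('l')(w, z) = Add(-3, Mul(z, Pow(w, 2))) (Function('l')(w, z) = Add(Mul(Pow(w, 2), z), -3) = Add(Mul(z, Pow(w, 2)), -3) = Add(-3, Mul(z, Pow(w, 2))))
Function('M')(b, N) = Mul(Add(-3, Mul(2, Pow(N, 2))), Add(4, N)) (Function('M')(b, N) = Mul(Add(4, N), Add(-3, Mul(2, Pow(N, 2)))) = Mul(Add(-3, Mul(2, Pow(N, 2))), Add(4, N)))
Pow(Add(-942147, Function('M')(g, 480)), -1) = Pow(Add(-942147, Mul(Add(-3, Mul(2, Pow(480, 2))), Add(4, 480))), -1) = Pow(Add(-942147, Mul(Add(-3, Mul(2, 230400)), 484)), -1) = Pow(Add(-942147, Mul(Add(-3, 460800), 484)), -1) = Pow(Add(-942147, Mul(460797, 484)), -1) = Pow(Add(-942147, 223025748), -1) = Pow(222083601, -1) = Rational(1, 222083601)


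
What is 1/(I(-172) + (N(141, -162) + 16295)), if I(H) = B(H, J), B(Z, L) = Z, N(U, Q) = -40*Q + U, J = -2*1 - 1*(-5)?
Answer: 1/22744 ≈ 4.3968e-5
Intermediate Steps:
J = 3 (J = -2 + 5 = 3)
N(U, Q) = U - 40*Q
I(H) = H
1/(I(-172) + (N(141, -162) + 16295)) = 1/(-172 + ((141 - 40*(-162)) + 16295)) = 1/(-172 + ((141 + 6480) + 16295)) = 1/(-172 + (6621 + 16295)) = 1/(-172 + 22916) = 1/22744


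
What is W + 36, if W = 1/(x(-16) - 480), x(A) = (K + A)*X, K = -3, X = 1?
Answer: 17963/499 ≈ 35.998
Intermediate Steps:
x(A) = -3 + A (x(A) = (-3 + A)*1 = -3 + A)
W = -1/499 (W = 1/((-3 - 16) - 480) = 1/(-19 - 480) = 1/(-499) = -1/499 ≈ -0.0020040)
W + 36 = -1/499 + 36 = 17963/499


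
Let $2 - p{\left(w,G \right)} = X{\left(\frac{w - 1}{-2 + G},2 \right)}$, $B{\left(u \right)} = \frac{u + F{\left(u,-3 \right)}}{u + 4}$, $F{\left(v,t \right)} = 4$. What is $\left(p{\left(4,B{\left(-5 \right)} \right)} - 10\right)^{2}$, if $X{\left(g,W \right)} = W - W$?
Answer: $64$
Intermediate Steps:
$X{\left(g,W \right)} = 0$
$B{\left(u \right)} = 1$ ($B{\left(u \right)} = \frac{u + 4}{u + 4} = \frac{4 + u}{4 + u} = 1$)
$p{\left(w,G \right)} = 2$ ($p{\left(w,G \right)} = 2 - 0 = 2 + 0 = 2$)
$\left(p{\left(4,B{\left(-5 \right)} \right)} - 10\right)^{2} = \left(2 - 10\right)^{2} = \left(-8\right)^{2} = 64$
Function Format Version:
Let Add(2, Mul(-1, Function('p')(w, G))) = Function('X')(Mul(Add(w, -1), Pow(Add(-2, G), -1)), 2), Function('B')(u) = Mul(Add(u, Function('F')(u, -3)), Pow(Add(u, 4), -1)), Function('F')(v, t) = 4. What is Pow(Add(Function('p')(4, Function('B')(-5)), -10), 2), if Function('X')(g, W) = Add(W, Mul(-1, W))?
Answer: 64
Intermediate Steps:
Function('X')(g, W) = 0
Function('B')(u) = 1 (Function('B')(u) = Mul(Add(u, 4), Pow(Add(u, 4), -1)) = Mul(Add(4, u), Pow(Add(4, u), -1)) = 1)
Function('p')(w, G) = 2 (Function('p')(w, G) = Add(2, Mul(-1, 0)) = Add(2, 0) = 2)
Pow(Add(Function('p')(4, Function('B')(-5)), -10), 2) = Pow(Add(2, -10), 2) = Pow(-8, 2) = 64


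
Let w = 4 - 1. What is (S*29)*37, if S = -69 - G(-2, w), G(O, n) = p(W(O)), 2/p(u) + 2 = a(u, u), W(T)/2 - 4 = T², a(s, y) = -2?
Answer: -147001/2 ≈ -73501.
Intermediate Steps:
W(T) = 8 + 2*T²
w = 3
p(u) = -½ (p(u) = 2/(-2 - 2) = 2/(-4) = 2*(-¼) = -½)
G(O, n) = -½
S = -137/2 (S = -69 - 1*(-½) = -69 + ½ = -137/2 ≈ -68.500)
(S*29)*37 = -137/2*29*37 = -3973/2*37 = -147001/2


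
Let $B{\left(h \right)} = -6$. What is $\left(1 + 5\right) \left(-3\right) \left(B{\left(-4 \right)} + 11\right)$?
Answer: $-90$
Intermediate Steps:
$\left(1 + 5\right) \left(-3\right) \left(B{\left(-4 \right)} + 11\right) = \left(1 + 5\right) \left(-3\right) \left(-6 + 11\right) = 6 \left(-3\right) 5 = \left(-18\right) 5 = -90$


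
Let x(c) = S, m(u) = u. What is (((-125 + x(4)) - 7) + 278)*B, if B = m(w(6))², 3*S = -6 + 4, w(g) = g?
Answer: 5232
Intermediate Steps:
S = -⅔ (S = (-6 + 4)/3 = (⅓)*(-2) = -⅔ ≈ -0.66667)
x(c) = -⅔
B = 36 (B = 6² = 36)
(((-125 + x(4)) - 7) + 278)*B = (((-125 - ⅔) - 7) + 278)*36 = ((-377/3 - 7) + 278)*36 = (-398/3 + 278)*36 = (436/3)*36 = 5232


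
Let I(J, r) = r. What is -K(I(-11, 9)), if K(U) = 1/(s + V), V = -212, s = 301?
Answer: -1/89 ≈ -0.011236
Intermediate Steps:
K(U) = 1/89 (K(U) = 1/(301 - 212) = 1/89)
-K(I(-11, 9)) = -1*1/89 = -1/89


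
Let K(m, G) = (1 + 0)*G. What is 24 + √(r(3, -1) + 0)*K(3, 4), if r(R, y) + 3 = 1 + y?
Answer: 24 + 4*I*√3 ≈ 24.0 + 6.9282*I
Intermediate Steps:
K(m, G) = G (K(m, G) = 1*G = G)
r(R, y) = -2 + y (r(R, y) = -3 + (1 + y) = -2 + y)
24 + √(r(3, -1) + 0)*K(3, 4) = 24 + √((-2 - 1) + 0)*4 = 24 + √(-3 + 0)*4 = 24 + √(-3)*4 = 24 + (I*√3)*4 = 24 + 4*I*√3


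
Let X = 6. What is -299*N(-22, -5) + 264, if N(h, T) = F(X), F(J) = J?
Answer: -1530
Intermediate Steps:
N(h, T) = 6
-299*N(-22, -5) + 264 = -299*6 + 264 = -1794 + 264 = -1530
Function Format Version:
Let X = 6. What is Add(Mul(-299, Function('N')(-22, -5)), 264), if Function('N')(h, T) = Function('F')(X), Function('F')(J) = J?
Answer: -1530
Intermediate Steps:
Function('N')(h, T) = 6
Add(Mul(-299, Function('N')(-22, -5)), 264) = Add(Mul(-299, 6), 264) = Add(-1794, 264) = -1530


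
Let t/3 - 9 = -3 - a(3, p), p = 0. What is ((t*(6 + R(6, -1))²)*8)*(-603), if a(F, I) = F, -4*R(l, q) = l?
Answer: -879174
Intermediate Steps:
R(l, q) = -l/4
t = 9 (t = 27 + 3*(-3 - 1*3) = 27 + 3*(-3 - 3) = 27 + 3*(-6) = 27 - 18 = 9)
((t*(6 + R(6, -1))²)*8)*(-603) = ((9*(6 - ¼*6)²)*8)*(-603) = ((9*(6 - 3/2)²)*8)*(-603) = ((9*(9/2)²)*8)*(-603) = ((9*(81/4))*8)*(-603) = ((729/4)*8)*(-603) = 1458*(-603) = -879174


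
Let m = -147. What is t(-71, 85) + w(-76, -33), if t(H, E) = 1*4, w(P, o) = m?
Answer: -143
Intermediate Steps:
w(P, o) = -147
t(H, E) = 4
t(-71, 85) + w(-76, -33) = 4 - 147 = -143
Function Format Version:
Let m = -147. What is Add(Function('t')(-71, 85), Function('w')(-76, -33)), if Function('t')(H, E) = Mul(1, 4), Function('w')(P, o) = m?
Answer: -143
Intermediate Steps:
Function('w')(P, o) = -147
Function('t')(H, E) = 4
Add(Function('t')(-71, 85), Function('w')(-76, -33)) = Add(4, -147) = -143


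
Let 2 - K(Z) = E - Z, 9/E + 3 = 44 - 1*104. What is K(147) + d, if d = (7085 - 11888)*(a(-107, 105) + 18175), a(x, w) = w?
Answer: -614590836/7 ≈ -8.7799e+7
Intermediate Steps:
E = -1/7 (E = 9/(-3 + (44 - 1*104)) = 9/(-3 + (44 - 104)) = 9/(-3 - 60) = 9/(-63) = 9*(-1/63) = -1/7 ≈ -0.14286)
K(Z) = 15/7 + Z (K(Z) = 2 - (-1/7 - Z) = 2 + (1/7 + Z) = 15/7 + Z)
d = -87798840 (d = (7085 - 11888)*(105 + 18175) = -4803*18280 = -87798840)
K(147) + d = (15/7 + 147) - 87798840 = 1044/7 - 87798840 = -614590836/7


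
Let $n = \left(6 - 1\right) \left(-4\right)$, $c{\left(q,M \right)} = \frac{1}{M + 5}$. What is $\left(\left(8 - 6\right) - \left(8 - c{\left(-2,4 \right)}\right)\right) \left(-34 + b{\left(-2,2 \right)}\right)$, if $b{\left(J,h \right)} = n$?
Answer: $318$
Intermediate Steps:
$c{\left(q,M \right)} = \frac{1}{5 + M}$
$n = -20$ ($n = 5 \left(-4\right) = -20$)
$b{\left(J,h \right)} = -20$
$\left(\left(8 - 6\right) - \left(8 - c{\left(-2,4 \right)}\right)\right) \left(-34 + b{\left(-2,2 \right)}\right) = \left(\left(8 - 6\right) - \left(8 - \frac{1}{5 + 4}\right)\right) \left(-34 - 20\right) = \left(2 - \left(8 - \frac{1}{9}\right)\right) \left(-54\right) = \left(2 - \frac{71}{9}\right) \left(-54\right) = \left(- \frac{53}{9}\right) \left(-54\right) = 318$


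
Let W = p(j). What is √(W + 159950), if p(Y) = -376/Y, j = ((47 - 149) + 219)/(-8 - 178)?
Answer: √244193118/39 ≈ 400.68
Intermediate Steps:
j = -39/62 (j = (-102 + 219)/(-186) = 117*(-1/186) = -39/62 ≈ -0.62903)
W = 23312/39 (W = -376/(-39/62) = -376*(-62/39) = 23312/39 ≈ 597.74)
√(W + 159950) = √(23312/39 + 159950) = √(6261362/39) = √244193118/39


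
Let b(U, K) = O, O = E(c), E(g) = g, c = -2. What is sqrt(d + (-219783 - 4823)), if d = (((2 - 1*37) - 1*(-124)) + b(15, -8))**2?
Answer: I*sqrt(217037) ≈ 465.87*I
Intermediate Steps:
O = -2
b(U, K) = -2
d = 7569 (d = (((2 - 1*37) - 1*(-124)) - 2)**2 = (((2 - 37) + 124) - 2)**2 = ((-35 + 124) - 2)**2 = (89 - 2)**2 = 87**2 = 7569)
sqrt(d + (-219783 - 4823)) = sqrt(7569 + (-219783 - 4823)) = sqrt(7569 - 224606) = sqrt(-217037) = I*sqrt(217037)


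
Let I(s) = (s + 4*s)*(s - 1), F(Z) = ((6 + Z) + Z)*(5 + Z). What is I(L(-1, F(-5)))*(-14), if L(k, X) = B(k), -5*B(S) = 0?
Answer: 0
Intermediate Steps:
B(S) = 0 (B(S) = -1/5*0 = 0)
F(Z) = (5 + Z)*(6 + 2*Z) (F(Z) = (6 + 2*Z)*(5 + Z) = (5 + Z)*(6 + 2*Z))
L(k, X) = 0
I(s) = 5*s*(-1 + s) (I(s) = (5*s)*(-1 + s) = 5*s*(-1 + s))
I(L(-1, F(-5)))*(-14) = (5*0*(-1 + 0))*(-14) = (5*0*(-1))*(-14) = 0*(-14) = 0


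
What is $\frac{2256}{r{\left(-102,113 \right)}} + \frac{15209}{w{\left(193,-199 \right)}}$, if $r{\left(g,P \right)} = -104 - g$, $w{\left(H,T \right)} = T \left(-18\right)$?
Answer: $- \frac{4025287}{3582} \approx -1123.8$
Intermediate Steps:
$w{\left(H,T \right)} = - 18 T$
$\frac{2256}{r{\left(-102,113 \right)}} + \frac{15209}{w{\left(193,-199 \right)}} = \frac{2256}{-104 - -102} + \frac{15209}{\left(-18\right) \left(-199\right)} = \frac{2256}{-104 + 102} + \frac{15209}{3582} = \frac{2256}{-2} + 15209 \cdot \frac{1}{3582} = 2256 \left(- \frac{1}{2}\right) + \frac{15209}{3582} = -1128 + \frac{15209}{3582} = - \frac{4025287}{3582}$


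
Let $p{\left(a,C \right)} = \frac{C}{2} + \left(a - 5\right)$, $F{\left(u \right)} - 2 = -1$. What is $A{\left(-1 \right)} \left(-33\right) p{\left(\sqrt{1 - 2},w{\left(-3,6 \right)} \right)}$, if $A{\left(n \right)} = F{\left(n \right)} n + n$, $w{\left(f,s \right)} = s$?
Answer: $-132 + 66 i \approx -132.0 + 66.0 i$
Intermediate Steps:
$F{\left(u \right)} = 1$ ($F{\left(u \right)} = 2 - 1 = 1$)
$A{\left(n \right)} = 2 n$ ($A{\left(n \right)} = 1 n + n = n + n = 2 n$)
$p{\left(a,C \right)} = -5 + a + \frac{C}{2}$ ($p{\left(a,C \right)} = \frac{C}{2} + \left(-5 + a\right) = -5 + a + \frac{C}{2}$)
$A{\left(-1 \right)} \left(-33\right) p{\left(\sqrt{1 - 2},w{\left(-3,6 \right)} \right)} = 2 \left(-1\right) \left(-33\right) \left(-5 + \sqrt{1 - 2} + \frac{1}{2} \cdot 6\right) = \left(-2\right) \left(-33\right) \left(-5 + \sqrt{-1} + 3\right) = 66 \left(-5 + i + 3\right) = 66 \left(-2 + i\right) = -132 + 66 i$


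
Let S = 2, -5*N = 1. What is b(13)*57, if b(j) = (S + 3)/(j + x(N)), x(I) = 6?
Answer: 15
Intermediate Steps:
N = -1/5 (N = -1/5*1 = -1/5 ≈ -0.20000)
b(j) = 5/(6 + j) (b(j) = (2 + 3)/(j + 6) = 5/(6 + j))
b(13)*57 = (5/(6 + 13))*57 = (5/19)*57 = 15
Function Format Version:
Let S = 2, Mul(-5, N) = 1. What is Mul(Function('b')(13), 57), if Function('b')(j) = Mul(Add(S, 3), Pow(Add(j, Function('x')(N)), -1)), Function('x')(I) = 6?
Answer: 15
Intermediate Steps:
N = Rational(-1, 5) (N = Mul(Rational(-1, 5), 1) = Rational(-1, 5) ≈ -0.20000)
Function('b')(j) = Mul(5, Pow(Add(6, j), -1)) (Function('b')(j) = Mul(Add(2, 3), Pow(Add(j, 6), -1)) = Mul(5, Pow(Add(6, j), -1)))
Mul(Function('b')(13), 57) = Mul(Mul(5, Pow(Add(6, 13), -1)), 57) = Mul(Mul(5, Pow(19, -1)), 57) = Mul(Mul(5, Rational(1, 19)), 57) = Mul(Rational(5, 19), 57) = 15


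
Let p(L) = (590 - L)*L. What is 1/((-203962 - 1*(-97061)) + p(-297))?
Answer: -1/370340 ≈ -2.7002e-6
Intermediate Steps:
p(L) = L*(590 - L)
1/((-203962 - 1*(-97061)) + p(-297)) = 1/((-203962 - 1*(-97061)) - 297*(590 - 1*(-297))) = 1/((-203962 + 97061) - 297*(590 + 297)) = 1/(-106901 - 297*887) = 1/(-106901 - 263439) = 1/(-370340) = -1/370340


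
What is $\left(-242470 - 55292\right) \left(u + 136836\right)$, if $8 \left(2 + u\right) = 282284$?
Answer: $-51250646559$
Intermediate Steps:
$u = \frac{70567}{2}$ ($u = -2 + \frac{1}{8} \cdot 282284 = -2 + \frac{70571}{2} = \frac{70567}{2} \approx 35284.0$)
$\left(-242470 - 55292\right) \left(u + 136836\right) = \left(-242470 - 55292\right) \left(\frac{70567}{2} + 136836\right) = \left(-297762\right) \frac{344239}{2} = -51250646559$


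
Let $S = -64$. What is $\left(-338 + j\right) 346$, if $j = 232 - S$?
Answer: $-14532$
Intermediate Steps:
$j = 296$ ($j = 232 - -64 = 232 + 64 = 296$)
$\left(-338 + j\right) 346 = \left(-338 + 296\right) 346 = \left(-42\right) 346 = -14532$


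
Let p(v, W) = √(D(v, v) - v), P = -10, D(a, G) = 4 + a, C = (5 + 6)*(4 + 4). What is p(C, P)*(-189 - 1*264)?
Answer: -906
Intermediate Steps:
C = 88 (C = 11*8 = 88)
p(v, W) = 2 (p(v, W) = √((4 + v) - v) = √4 = 2)
p(C, P)*(-189 - 1*264) = 2*(-189 - 1*264) = 2*(-189 - 264) = 2*(-453) = -906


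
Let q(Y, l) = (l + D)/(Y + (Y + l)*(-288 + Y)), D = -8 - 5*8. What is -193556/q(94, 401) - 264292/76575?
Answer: 1421920194660124/27030975 ≈ 5.2603e+7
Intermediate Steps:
D = -48 (D = -8 - 40 = -48)
q(Y, l) = (-48 + l)/(Y + (-288 + Y)*(Y + l)) (q(Y, l) = (l - 48)/(Y + (Y + l)*(-288 + Y)) = (-48 + l)/(Y + (-288 + Y)*(Y + l)))
-193556/q(94, 401) - 264292/76575 = -193556*(94² - 288*401 - 287*94 + 94*401)/(-48 + 401) - 264292/76575 = -193556/(353/(8836 - 115488 - 26978 + 37694)) - 264292*1/76575 = -193556/(353/(-95936)) - 264292/76575 = -193556/((-1/95936*353)) - 264292/76575 = -193556/(-353/95936) - 264292/76575 = -193556*(-95936/353) - 264292/76575 = 18568988416/353 - 264292/76575 = 1421920194660124/27030975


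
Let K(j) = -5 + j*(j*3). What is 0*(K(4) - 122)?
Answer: 0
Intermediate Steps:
K(j) = -5 + 3*j² (K(j) = -5 + j*(3*j) = -5 + 3*j²)
0*(K(4) - 122) = 0*((-5 + 3*4²) - 122) = 0*((-5 + 3*16) - 122) = 0*((-5 + 48) - 122) = 0*(43 - 122) = 0*(-79) = 0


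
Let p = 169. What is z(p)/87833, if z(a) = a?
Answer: 169/87833 ≈ 0.0019241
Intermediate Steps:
z(p)/87833 = 169/87833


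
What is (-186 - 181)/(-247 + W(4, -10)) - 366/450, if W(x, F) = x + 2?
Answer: 12824/18075 ≈ 0.70949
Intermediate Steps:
W(x, F) = 2 + x
(-186 - 181)/(-247 + W(4, -10)) - 366/450 = (-186 - 181)/(-247 + (2 + 4)) - 366/450 = -367/(-247 + 6) - 366/450 = -367/(-241) - 1*61/75 = -367*(-1/241) - 61/75 = 367/241 - 61/75 = 12824/18075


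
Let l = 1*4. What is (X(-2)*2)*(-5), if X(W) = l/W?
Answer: 20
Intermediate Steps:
l = 4
X(W) = 4/W
(X(-2)*2)*(-5) = ((4/(-2))*2)*(-5) = ((4*(-½))*2)*(-5) = -2*2*(-5) = -4*(-5) = 20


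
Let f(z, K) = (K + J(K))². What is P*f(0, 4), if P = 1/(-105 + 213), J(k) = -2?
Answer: 1/27 ≈ 0.037037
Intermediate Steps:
P = 1/108 ≈ 0.0092593
f(z, K) = (-2 + K)² (f(z, K) = (K - 2)² = (-2 + K)²)
P*f(0, 4) = (-2 + 4)²/108 = (1/108)*2² = (1/108)*4 = 1/27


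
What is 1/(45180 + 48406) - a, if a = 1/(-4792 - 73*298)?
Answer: 30033/621083489 ≈ 4.8356e-5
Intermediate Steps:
a = -1/26546 (a = 1/(-4792 - 21754) = 1/(-26546) = -1/26546 ≈ -3.7670e-5)
1/(45180 + 48406) - a = 1/(45180 + 48406) - 1*(-1/26546) = 1/93586 + 1/26546 = 30033/621083489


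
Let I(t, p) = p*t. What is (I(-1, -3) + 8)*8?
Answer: 88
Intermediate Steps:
(I(-1, -3) + 8)*8 = (-3*(-1) + 8)*8 = (3 + 8)*8 = 11*8 = 88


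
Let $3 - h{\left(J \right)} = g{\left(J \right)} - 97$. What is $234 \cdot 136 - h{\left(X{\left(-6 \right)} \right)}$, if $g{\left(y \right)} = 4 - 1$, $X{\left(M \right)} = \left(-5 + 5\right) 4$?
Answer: $31727$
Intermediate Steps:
$X{\left(M \right)} = 0$ ($X{\left(M \right)} = 0 \cdot 4 = 0$)
$g{\left(y \right)} = 3$ ($g{\left(y \right)} = 4 - 1 = 3$)
$h{\left(J \right)} = 97$ ($h{\left(J \right)} = 3 - \left(3 - 97\right) = 3 - -94 = 3 + 94 = 97$)
$234 \cdot 136 - h{\left(X{\left(-6 \right)} \right)} = 234 \cdot 136 - 97 = 31824 - 97 = 31727$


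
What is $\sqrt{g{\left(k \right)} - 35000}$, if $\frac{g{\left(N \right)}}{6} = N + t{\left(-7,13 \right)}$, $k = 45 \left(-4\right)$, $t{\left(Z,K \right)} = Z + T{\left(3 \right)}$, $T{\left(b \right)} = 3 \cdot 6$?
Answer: $i \sqrt{36014} \approx 189.77 i$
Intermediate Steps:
$T{\left(b \right)} = 18$
$t{\left(Z,K \right)} = 18 + Z$ ($t{\left(Z,K \right)} = Z + 18 = 18 + Z$)
$k = -180$
$g{\left(N \right)} = 66 + 6 N$ ($g{\left(N \right)} = 6 \left(N + \left(18 - 7\right)\right) = 6 \left(N + 11\right) = 6 \left(11 + N\right) = 66 + 6 N$)
$\sqrt{g{\left(k \right)} - 35000} = \sqrt{\left(66 + 6 \left(-180\right)\right) - 35000} = \sqrt{\left(66 - 1080\right) - 35000} = \sqrt{-1014 - 35000} = \sqrt{-36014} = i \sqrt{36014}$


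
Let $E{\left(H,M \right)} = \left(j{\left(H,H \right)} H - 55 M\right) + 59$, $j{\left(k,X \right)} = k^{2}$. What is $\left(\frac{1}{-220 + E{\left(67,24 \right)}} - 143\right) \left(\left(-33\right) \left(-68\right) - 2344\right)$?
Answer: $\frac{2139866250}{149641} \approx 14300.0$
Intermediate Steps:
$E{\left(H,M \right)} = 59 + H^{3} - 55 M$ ($E{\left(H,M \right)} = \left(H^{2} H - 55 M\right) + 59 = \left(H^{3} - 55 M\right) + 59 = 59 + H^{3} - 55 M$)
$\left(\frac{1}{-220 + E{\left(67,24 \right)}} - 143\right) \left(\left(-33\right) \left(-68\right) - 2344\right) = \left(\frac{1}{-220 + \left(59 + 67^{3} - 1320\right)} - 143\right) \left(\left(-33\right) \left(-68\right) - 2344\right) = \left(\frac{1}{-220 + \left(59 + 300763 - 1320\right)} - 143\right) \left(2244 - 2344\right) = \left(\frac{1}{-220 + 299502} - 143\right) \left(-100\right) = \left(\frac{1}{299282} - 143\right) \left(-100\right) = \left(- \frac{42797325}{299282}\right) \left(-100\right) = \frac{2139866250}{149641}$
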